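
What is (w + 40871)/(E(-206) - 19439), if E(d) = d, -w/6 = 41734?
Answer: 209533/19645 ≈ 10.666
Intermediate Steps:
w = -250404 (w = -6*41734 = -250404)
(w + 40871)/(E(-206) - 19439) = (-250404 + 40871)/(-206 - 19439) = -209533/(-19645) = -209533*(-1/19645) = 209533/19645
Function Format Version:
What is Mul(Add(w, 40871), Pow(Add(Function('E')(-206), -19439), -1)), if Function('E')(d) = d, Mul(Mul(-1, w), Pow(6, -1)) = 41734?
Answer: Rational(209533, 19645) ≈ 10.666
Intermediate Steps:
w = -250404 (w = Mul(-6, 41734) = -250404)
Mul(Add(w, 40871), Pow(Add(Function('E')(-206), -19439), -1)) = Mul(Add(-250404, 40871), Pow(Add(-206, -19439), -1)) = Mul(-209533, Pow(-19645, -1)) = Mul(-209533, Rational(-1, 19645)) = Rational(209533, 19645)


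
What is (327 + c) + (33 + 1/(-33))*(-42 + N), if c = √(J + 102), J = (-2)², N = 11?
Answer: -22937/33 + √106 ≈ -684.76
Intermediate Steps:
J = 4
c = √106 (c = √(4 + 102) = √106 ≈ 10.296)
(327 + c) + (33 + 1/(-33))*(-42 + N) = (327 + √106) + (33 + 1/(-33))*(-42 + 11) = (327 + √106) + (33 - 1/33)*(-31) = (327 + √106) + (1088/33)*(-31) = (327 + √106) - 33728/33 = -22937/33 + √106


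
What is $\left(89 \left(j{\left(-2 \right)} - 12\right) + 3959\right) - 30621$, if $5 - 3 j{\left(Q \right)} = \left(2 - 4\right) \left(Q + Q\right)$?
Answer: $-27819$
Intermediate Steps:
$j{\left(Q \right)} = \frac{5}{3} + \frac{4 Q}{3}$ ($j{\left(Q \right)} = \frac{5}{3} - \frac{\left(2 - 4\right) \left(Q + Q\right)}{3} = \frac{5}{3} - \frac{\left(-2\right) 2 Q}{3} = \frac{5}{3} - \frac{\left(-4\right) Q}{3} = \frac{5}{3} + \frac{4 Q}{3}$)
$\left(89 \left(j{\left(-2 \right)} - 12\right) + 3959\right) - 30621 = \left(89 \left(\left(\frac{5}{3} + \frac{4}{3} \left(-2\right)\right) - 12\right) + 3959\right) - 30621 = \left(89 \left(\left(\frac{5}{3} - \frac{8}{3}\right) - 12\right) + 3959\right) - 30621 = \left(89 \left(-1 - 12\right) + 3959\right) - 30621 = \left(89 \left(-13\right) + 3959\right) - 30621 = \left(-1157 + 3959\right) - 30621 = 2802 - 30621 = -27819$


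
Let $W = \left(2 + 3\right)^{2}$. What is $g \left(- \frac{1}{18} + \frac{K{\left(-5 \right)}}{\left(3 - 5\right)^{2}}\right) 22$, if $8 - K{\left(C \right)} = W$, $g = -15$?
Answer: $\frac{8525}{6} \approx 1420.8$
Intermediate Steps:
$W = 25$ ($W = 5^{2} = 25$)
$K{\left(C \right)} = -17$ ($K{\left(C \right)} = 8 - 25 = -17$)
$g \left(- \frac{1}{18} + \frac{K{\left(-5 \right)}}{\left(3 - 5\right)^{2}}\right) 22 = - 15 \left(- \frac{1}{18} - \frac{17}{\left(3 - 5\right)^{2}}\right) 22 = - 15 \left(\left(-1\right) \frac{1}{18} - \frac{17}{\left(-2\right)^{2}}\right) 22 = - 15 \left(- \frac{1}{18} - \frac{17}{4}\right) 22 = \left(-15\right) \left(- \frac{155}{36}\right) 22 = \frac{775}{12} \cdot 22 = \frac{8525}{6}$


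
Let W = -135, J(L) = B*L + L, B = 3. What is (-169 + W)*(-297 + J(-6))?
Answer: 97584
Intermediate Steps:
J(L) = 4*L (J(L) = 3*L + L = 4*L)
(-169 + W)*(-297 + J(-6)) = (-169 - 135)*(-297 + 4*(-6)) = -304*(-297 - 24) = -304*(-321) = 97584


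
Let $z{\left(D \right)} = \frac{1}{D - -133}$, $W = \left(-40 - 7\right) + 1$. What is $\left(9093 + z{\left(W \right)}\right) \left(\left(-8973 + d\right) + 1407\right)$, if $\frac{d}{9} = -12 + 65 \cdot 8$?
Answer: $- \frac{789509816}{29} \approx -2.7224 \cdot 10^{7}$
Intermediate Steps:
$d = 4572$ ($d = 9 \left(-12 + 65 \cdot 8\right) = 9 \left(-12 + 520\right) = 9 \cdot 508 = 4572$)
$W = -46$ ($W = -47 + 1 = -46$)
$z{\left(D \right)} = \frac{1}{133 + D}$ ($z{\left(D \right)} = \frac{1}{D + 133} = \frac{1}{133 + D}$)
$\left(9093 + z{\left(W \right)}\right) \left(\left(-8973 + d\right) + 1407\right) = \left(9093 + \frac{1}{133 - 46}\right) \left(\left(-8973 + 4572\right) + 1407\right) = \left(9093 + \frac{1}{87}\right) \left(-4401 + 1407\right) = \left(9093 + \frac{1}{87}\right) \left(-2994\right) = \frac{791092}{87} \left(-2994\right) = - \frac{789509816}{29}$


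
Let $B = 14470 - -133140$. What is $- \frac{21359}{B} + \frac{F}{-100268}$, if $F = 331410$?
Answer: $- \frac{6382631789}{1850069935} \approx -3.4499$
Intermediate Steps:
$B = 147610$ ($B = 14470 + 133140 = 147610$)
$- \frac{21359}{B} + \frac{F}{-100268} = - \frac{21359}{147610} + \frac{331410}{-100268} = \left(-21359\right) \frac{1}{147610} + 331410 \left(- \frac{1}{100268}\right) = - \frac{21359}{147610} - \frac{165705}{50134} = - \frac{6382631789}{1850069935}$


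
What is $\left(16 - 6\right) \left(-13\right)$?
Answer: $-130$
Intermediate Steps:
$\left(16 - 6\right) \left(-13\right) = 10 \left(-13\right) = -130$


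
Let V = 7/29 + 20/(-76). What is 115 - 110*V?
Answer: 64685/551 ≈ 117.40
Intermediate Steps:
V = -12/551 (V = 7*(1/29) + 20*(-1/76) = 7/29 - 5/19 = -12/551 ≈ -0.021779)
115 - 110*V = 115 - 110*(-12/551) = 115 + 1320/551 = 64685/551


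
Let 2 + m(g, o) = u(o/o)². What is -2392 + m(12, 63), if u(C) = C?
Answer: -2393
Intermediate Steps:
m(g, o) = -1 (m(g, o) = -2 + (o/o)² = -2 + 1² = -2 + 1 = -1)
-2392 + m(12, 63) = -2392 - 1 = -2393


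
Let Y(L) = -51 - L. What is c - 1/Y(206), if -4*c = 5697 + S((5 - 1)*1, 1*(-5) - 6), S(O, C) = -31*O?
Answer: -1432257/1028 ≈ -1393.2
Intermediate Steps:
c = -5573/4 (c = -(5697 - 31*(5 - 1))/4 = -(5697 - 124)/4 = -¼*5573 = -5573/4 ≈ -1393.3)
c - 1/Y(206) = -5573/4 - 1/(-51 - 1*206) = -5573/4 - 1/(-51 - 206) = -5573/4 - 1/(-257) = -5573/4 - 1*(-1/257) = -5573/4 + 1/257 = -1432257/1028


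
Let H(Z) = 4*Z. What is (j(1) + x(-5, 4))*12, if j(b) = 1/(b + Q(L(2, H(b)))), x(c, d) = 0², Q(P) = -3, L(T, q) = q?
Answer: -6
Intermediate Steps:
x(c, d) = 0
j(b) = 1/(-3 + b) (j(b) = 1/(b - 3) = 1/(-3 + b))
(j(1) + x(-5, 4))*12 = (1/(-3 + 1) + 0)*12 = (1/(-2) + 0)*12 = (-½ + 0)*12 = -½*12 = -6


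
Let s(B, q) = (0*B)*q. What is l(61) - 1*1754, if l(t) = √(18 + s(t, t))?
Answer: -1754 + 3*√2 ≈ -1749.8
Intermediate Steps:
s(B, q) = 0 (s(B, q) = 0*q = 0)
l(t) = 3*√2 (l(t) = √(18 + 0) = √18 = 3*√2)
l(61) - 1*1754 = 3*√2 - 1*1754 = 3*√2 - 1754 = -1754 + 3*√2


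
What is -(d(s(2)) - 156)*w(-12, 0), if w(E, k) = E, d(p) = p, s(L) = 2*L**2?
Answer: -1776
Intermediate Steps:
-(d(s(2)) - 156)*w(-12, 0) = -(2*2**2 - 156)*(-12) = -(2*4 - 156)*(-12) = -(8 - 156)*(-12) = -(-148)*(-12) = -1*1776 = -1776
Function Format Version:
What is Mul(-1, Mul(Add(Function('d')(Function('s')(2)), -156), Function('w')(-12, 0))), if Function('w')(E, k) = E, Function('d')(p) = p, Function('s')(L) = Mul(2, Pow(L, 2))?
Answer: -1776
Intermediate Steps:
Mul(-1, Mul(Add(Function('d')(Function('s')(2)), -156), Function('w')(-12, 0))) = Mul(-1, Mul(Add(Mul(2, Pow(2, 2)), -156), -12)) = Mul(-1, Mul(Add(Mul(2, 4), -156), -12)) = Mul(-1, Mul(Add(8, -156), -12)) = Mul(-1, Mul(-148, -12)) = Mul(-1, 1776) = -1776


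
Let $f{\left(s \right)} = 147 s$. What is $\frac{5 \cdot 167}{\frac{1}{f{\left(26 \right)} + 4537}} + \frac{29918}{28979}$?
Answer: $\frac{202266639853}{28979} \approx 6.9798 \cdot 10^{6}$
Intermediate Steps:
$\frac{5 \cdot 167}{\frac{1}{f{\left(26 \right)} + 4537}} + \frac{29918}{28979} = \frac{5 \cdot 167}{\frac{1}{147 \cdot 26 + 4537}} + \frac{29918}{28979} = \frac{835}{\frac{1}{3822 + 4537}} + 29918 \cdot \frac{1}{28979} = \frac{835}{\frac{1}{8359}} + \frac{29918}{28979} = 835 \frac{1}{\frac{1}{8359}} + \frac{29918}{28979} = 835 \cdot 8359 + \frac{29918}{28979} = 6979765 + \frac{29918}{28979} = \frac{202266639853}{28979}$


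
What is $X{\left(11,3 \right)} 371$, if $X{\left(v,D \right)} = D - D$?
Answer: $0$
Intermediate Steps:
$X{\left(v,D \right)} = 0$
$X{\left(11,3 \right)} 371 = 0 \cdot 371 = 0$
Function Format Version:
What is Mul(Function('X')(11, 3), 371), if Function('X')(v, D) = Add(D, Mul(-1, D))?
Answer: 0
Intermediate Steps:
Function('X')(v, D) = 0
Mul(Function('X')(11, 3), 371) = Mul(0, 371) = 0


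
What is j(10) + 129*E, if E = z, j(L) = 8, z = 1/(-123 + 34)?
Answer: 583/89 ≈ 6.5506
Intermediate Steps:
z = -1/89 (z = 1/(-89) = -1/89 ≈ -0.011236)
E = -1/89 ≈ -0.011236
j(10) + 129*E = 8 + 129*(-1/89) = 8 - 129/89 = 583/89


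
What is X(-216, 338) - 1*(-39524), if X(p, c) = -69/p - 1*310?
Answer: 2823431/72 ≈ 39214.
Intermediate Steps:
X(p, c) = -310 - 69/p (X(p, c) = -69/p - 310 = -310 - 69/p)
X(-216, 338) - 1*(-39524) = (-310 - 69/(-216)) - 1*(-39524) = (-310 - 69*(-1/216)) + 39524 = (-310 + 23/72) + 39524 = -22297/72 + 39524 = 2823431/72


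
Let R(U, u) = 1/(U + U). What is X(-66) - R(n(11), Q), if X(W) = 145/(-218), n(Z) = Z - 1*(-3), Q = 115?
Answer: -2139/3052 ≈ -0.70085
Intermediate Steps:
n(Z) = 3 + Z (n(Z) = Z + 3 = 3 + Z)
R(U, u) = 1/(2*U)
X(W) = -145/218 (X(W) = 145*(-1/218) = -145/218)
X(-66) - R(n(11), Q) = -145/218 - 1/(2*(3 + 11)) = -145/218 - 1/(2*14) = -145/218 - 1*1/28 = -145/218 - 1/28 = -2139/3052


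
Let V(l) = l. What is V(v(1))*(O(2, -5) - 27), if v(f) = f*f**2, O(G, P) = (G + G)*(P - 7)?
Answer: -75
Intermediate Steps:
O(G, P) = 2*G*(-7 + P) (O(G, P) = (2*G)*(-7 + P) = 2*G*(-7 + P))
v(f) = f**3
V(v(1))*(O(2, -5) - 27) = 1**3*(2*2*(-7 - 5) - 27) = 1*(2*2*(-12) - 27) = 1*(-48 - 27) = 1*(-75) = -75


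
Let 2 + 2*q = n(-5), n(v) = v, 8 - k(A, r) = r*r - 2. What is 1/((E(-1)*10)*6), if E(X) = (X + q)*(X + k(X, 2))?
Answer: -1/1350 ≈ -0.00074074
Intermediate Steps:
k(A, r) = 10 - r² (k(A, r) = 8 - (r*r - 2) = 8 - (r² - 2) = 8 - (-2 + r²) = 8 + (2 - r²) = 10 - r²)
q = -7/2 (q = -1 + (½)*(-5) = -1 - 5/2 = -7/2 ≈ -3.5000)
E(X) = (6 + X)*(-7/2 + X) (E(X) = (X - 7/2)*(X + (10 - 1*2²)) = (-7/2 + X)*(X + (10 - 1*4)) = (-7/2 + X)*(X + (10 - 4)) = (-7/2 + X)*(X + 6) = (-7/2 + X)*(6 + X) = (6 + X)*(-7/2 + X))
1/((E(-1)*10)*6) = 1/(((-21 + (-1)² + (5/2)*(-1))*10)*6) = 1/(((-21 + 1 - 5/2)*10)*6) = 1/(-45/2*10*6) = 1/(-225*6) = 1/(-1350) = -1/1350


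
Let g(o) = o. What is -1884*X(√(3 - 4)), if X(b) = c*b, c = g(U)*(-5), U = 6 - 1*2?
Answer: 37680*I ≈ 37680.0*I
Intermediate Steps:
U = 4 (U = 6 - 2 = 4)
c = -20 (c = 4*(-5) = -20)
X(b) = -20*b
-1884*X(√(3 - 4)) = -(-37680)*√(3 - 4) = -(-37680)*√(-1) = -(-37680)*I = 37680*I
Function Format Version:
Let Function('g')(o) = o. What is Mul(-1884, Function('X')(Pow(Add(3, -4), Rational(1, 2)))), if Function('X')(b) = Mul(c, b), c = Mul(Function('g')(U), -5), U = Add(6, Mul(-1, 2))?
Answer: Mul(37680, I) ≈ Mul(37680., I)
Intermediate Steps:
U = 4 (U = Add(6, -2) = 4)
c = -20 (c = Mul(4, -5) = -20)
Function('X')(b) = Mul(-20, b)
Mul(-1884, Function('X')(Pow(Add(3, -4), Rational(1, 2)))) = Mul(-1884, Mul(-20, Pow(Add(3, -4), Rational(1, 2)))) = Mul(-1884, Mul(-20, Pow(-1, Rational(1, 2)))) = Mul(-1884, Mul(-20, I)) = Mul(37680, I)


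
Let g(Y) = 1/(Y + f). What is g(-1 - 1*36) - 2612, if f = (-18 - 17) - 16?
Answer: -229857/88 ≈ -2612.0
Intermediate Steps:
f = -51 (f = -35 - 16 = -51)
g(Y) = 1/(-51 + Y) (g(Y) = 1/(Y - 51) = 1/(-51 + Y))
g(-1 - 1*36) - 2612 = 1/(-51 + (-1 - 1*36)) - 2612 = 1/(-51 + (-1 - 36)) - 2612 = 1/(-51 - 37) - 2612 = 1/(-88) - 2612 = -1/88 - 2612 = -229857/88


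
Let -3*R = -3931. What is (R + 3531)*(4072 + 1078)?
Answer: 74798600/3 ≈ 2.4933e+7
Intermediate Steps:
R = 3931/3 (R = -1/3*(-3931) = 3931/3 ≈ 1310.3)
(R + 3531)*(4072 + 1078) = (3931/3 + 3531)*(4072 + 1078) = (14524/3)*5150 = 74798600/3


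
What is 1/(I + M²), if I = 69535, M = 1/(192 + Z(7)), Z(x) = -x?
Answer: 34225/2379835376 ≈ 1.4381e-5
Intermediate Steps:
M = 1/185 (M = 1/(192 - 1*7) = 1/(192 - 7) = 1/185 ≈ 0.0054054)
1/(I + M²) = 1/(69535 + (1/185)²) = 1/(69535 + 1/34225) = 1/(2379835376/34225) = 34225/2379835376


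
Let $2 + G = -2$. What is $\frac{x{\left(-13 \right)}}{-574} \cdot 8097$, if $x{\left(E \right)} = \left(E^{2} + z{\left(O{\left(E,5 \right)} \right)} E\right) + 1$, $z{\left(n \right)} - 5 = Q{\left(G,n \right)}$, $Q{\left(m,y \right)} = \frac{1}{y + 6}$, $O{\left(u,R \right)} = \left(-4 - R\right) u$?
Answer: $- \frac{17411249}{11767} \approx -1479.7$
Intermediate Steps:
$G = -4$ ($G = -2 - 2 = -4$)
$O{\left(u,R \right)} = u \left(-4 - R\right)$
$Q{\left(m,y \right)} = \frac{1}{6 + y}$
$z{\left(n \right)} = 5 + \frac{1}{6 + n}$
$x{\left(E \right)} = 1 + E^{2} + \frac{E \left(31 - 45 E\right)}{6 - 9 E}$ ($x{\left(E \right)} = \left(E^{2} + \frac{31 + 5 \left(- E \left(4 + 5\right)\right)}{6 - E \left(4 + 5\right)} E\right) + 1 = \left(E^{2} + \frac{31 + 5 \left(\left(-1\right) E 9\right)}{6 - E 9} E\right) + 1 = \left(E^{2} + \frac{31 + 5 \left(- 9 E\right)}{6 - 9 E} E\right) + 1 = \left(E^{2} + \frac{31 - 45 E}{6 - 9 E} E\right) + 1 = \left(E^{2} + \frac{E \left(31 - 45 E\right)}{6 - 9 E}\right) + 1 = 1 + E^{2} + \frac{E \left(31 - 45 E\right)}{6 - 9 E}$)
$\frac{x{\left(-13 \right)}}{-574} \cdot 8097 = \frac{\frac{1}{3} \frac{1}{-2 + 3 \left(-13\right)} \left(-6 - -286 + 9 \left(-13\right)^{3} + 39 \left(-13\right)^{2}\right)}{-574} \cdot 8097 = \frac{-6 + 286 + 9 \left(-2197\right) + 39 \cdot 169}{3 \left(-2 - 39\right)} \left(- \frac{1}{574}\right) 8097 = \frac{-6 + 286 - 19773 + 6591}{3 \left(-41\right)} \left(- \frac{1}{574}\right) 8097 = \frac{1}{3} \left(- \frac{1}{41}\right) \left(-12902\right) \left(- \frac{1}{574}\right) 8097 = \frac{12902}{123} \left(- \frac{1}{574}\right) 8097 = \left(- \frac{6451}{35301}\right) 8097 = - \frac{17411249}{11767}$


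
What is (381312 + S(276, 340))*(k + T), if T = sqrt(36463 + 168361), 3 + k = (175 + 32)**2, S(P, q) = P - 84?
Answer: 16345920384 + 763008*sqrt(51206) ≈ 1.6519e+10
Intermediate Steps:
S(P, q) = -84 + P
k = 42846 (k = -3 + (175 + 32)**2 = -3 + 207**2 = -3 + 42849 = 42846)
T = 2*sqrt(51206) (T = sqrt(204824) = 2*sqrt(51206) ≈ 452.57)
(381312 + S(276, 340))*(k + T) = (381312 + (-84 + 276))*(42846 + 2*sqrt(51206)) = (381312 + 192)*(42846 + 2*sqrt(51206)) = 381504*(42846 + 2*sqrt(51206)) = 16345920384 + 763008*sqrt(51206)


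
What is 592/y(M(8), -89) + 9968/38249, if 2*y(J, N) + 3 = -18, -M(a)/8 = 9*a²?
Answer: -45077488/803229 ≈ -56.120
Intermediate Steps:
M(a) = -72*a²
y(J, N) = -21/2 (y(J, N) = -3/2 + (½)*(-18) = -3/2 - 9 = -21/2)
592/y(M(8), -89) + 9968/38249 = 592/(-21/2) + 9968/38249 = 592*(-2/21) + 9968*(1/38249) = -1184/21 + 9968/38249 = -45077488/803229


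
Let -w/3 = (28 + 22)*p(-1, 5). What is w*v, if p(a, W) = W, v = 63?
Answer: -47250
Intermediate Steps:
w = -750 (w = -3*(28 + 22)*5 = -150*5 = -3*250 = -750)
w*v = -750*63 = -47250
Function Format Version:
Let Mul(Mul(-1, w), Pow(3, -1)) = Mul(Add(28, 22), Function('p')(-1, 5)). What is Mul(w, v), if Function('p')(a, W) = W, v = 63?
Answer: -47250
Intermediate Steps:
w = -750 (w = Mul(-3, Mul(Add(28, 22), 5)) = Mul(-3, Mul(50, 5)) = Mul(-3, 250) = -750)
Mul(w, v) = Mul(-750, 63) = -47250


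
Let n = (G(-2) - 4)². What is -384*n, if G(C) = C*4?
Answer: -55296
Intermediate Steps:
G(C) = 4*C
n = 144 (n = (4*(-2) - 4)² = (-8 - 4)² = (-12)² = 144)
-384*n = -384*144 = -55296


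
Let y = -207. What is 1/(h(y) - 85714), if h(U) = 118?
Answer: -1/85596 ≈ -1.1683e-5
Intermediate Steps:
1/(h(y) - 85714) = 1/(118 - 85714) = 1/(-85596) = -1/85596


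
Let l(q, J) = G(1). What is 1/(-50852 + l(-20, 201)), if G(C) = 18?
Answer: -1/50834 ≈ -1.9672e-5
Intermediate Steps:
l(q, J) = 18
1/(-50852 + l(-20, 201)) = 1/(-50852 + 18) = 1/(-50834) = -1/50834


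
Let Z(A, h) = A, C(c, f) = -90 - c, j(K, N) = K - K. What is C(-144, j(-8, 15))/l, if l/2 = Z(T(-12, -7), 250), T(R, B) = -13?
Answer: -27/13 ≈ -2.0769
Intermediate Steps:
j(K, N) = 0
l = -26 (l = 2*(-13) = -26)
C(-144, j(-8, 15))/l = (-90 - 1*(-144))/(-26) = (-90 + 144)*(-1/26) = 54*(-1/26) = -27/13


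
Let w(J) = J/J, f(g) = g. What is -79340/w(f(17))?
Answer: -79340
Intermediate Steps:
w(J) = 1
-79340/w(f(17)) = -79340/1 = -79340*1 = -79340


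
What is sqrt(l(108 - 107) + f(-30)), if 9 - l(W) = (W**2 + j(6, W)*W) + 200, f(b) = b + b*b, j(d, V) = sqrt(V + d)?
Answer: sqrt(678 - sqrt(7)) ≈ 25.988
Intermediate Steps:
f(b) = b + b**2
l(W) = -191 - W**2 - W*sqrt(6 + W) (l(W) = 9 - ((W**2 + sqrt(W + 6)*W) + 200) = 9 - ((W**2 + sqrt(6 + W)*W) + 200) = 9 - ((W**2 + W*sqrt(6 + W)) + 200) = 9 - (200 + W**2 + W*sqrt(6 + W)) = 9 + (-200 - W**2 - W*sqrt(6 + W)) = -191 - W**2 - W*sqrt(6 + W))
sqrt(l(108 - 107) + f(-30)) = sqrt((-191 - (108 - 107)**2 - (108 - 107)*sqrt(6 + (108 - 107))) - 30*(1 - 30)) = sqrt((-191 - 1*1**2 - 1*1*sqrt(6 + 1)) - 30*(-29)) = sqrt((-191 - 1*1 - 1*1*sqrt(7)) + 870) = sqrt((-191 - 1 - sqrt(7)) + 870) = sqrt((-192 - sqrt(7)) + 870) = sqrt(678 - sqrt(7))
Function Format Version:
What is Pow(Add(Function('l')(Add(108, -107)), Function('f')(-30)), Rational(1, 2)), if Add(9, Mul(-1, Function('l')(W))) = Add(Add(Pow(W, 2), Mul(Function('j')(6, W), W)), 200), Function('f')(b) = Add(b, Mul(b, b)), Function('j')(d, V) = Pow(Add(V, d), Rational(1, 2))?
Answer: Pow(Add(678, Mul(-1, Pow(7, Rational(1, 2)))), Rational(1, 2)) ≈ 25.988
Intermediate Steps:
Function('f')(b) = Add(b, Pow(b, 2))
Function('l')(W) = Add(-191, Mul(-1, Pow(W, 2)), Mul(-1, W, Pow(Add(6, W), Rational(1, 2)))) (Function('l')(W) = Add(9, Mul(-1, Add(Add(Pow(W, 2), Mul(Pow(Add(W, 6), Rational(1, 2)), W)), 200))) = Add(9, Mul(-1, Add(Add(Pow(W, 2), Mul(Pow(Add(6, W), Rational(1, 2)), W)), 200))) = Add(9, Mul(-1, Add(Add(Pow(W, 2), Mul(W, Pow(Add(6, W), Rational(1, 2)))), 200))) = Add(9, Mul(-1, Add(200, Pow(W, 2), Mul(W, Pow(Add(6, W), Rational(1, 2)))))) = Add(9, Add(-200, Mul(-1, Pow(W, 2)), Mul(-1, W, Pow(Add(6, W), Rational(1, 2))))) = Add(-191, Mul(-1, Pow(W, 2)), Mul(-1, W, Pow(Add(6, W), Rational(1, 2)))))
Pow(Add(Function('l')(Add(108, -107)), Function('f')(-30)), Rational(1, 2)) = Pow(Add(Add(-191, Mul(-1, Pow(Add(108, -107), 2)), Mul(-1, Add(108, -107), Pow(Add(6, Add(108, -107)), Rational(1, 2)))), Mul(-30, Add(1, -30))), Rational(1, 2)) = Pow(Add(Add(-191, Mul(-1, Pow(1, 2)), Mul(-1, 1, Pow(Add(6, 1), Rational(1, 2)))), Mul(-30, -29)), Rational(1, 2)) = Pow(Add(Add(-191, Mul(-1, 1), Mul(-1, 1, Pow(7, Rational(1, 2)))), 870), Rational(1, 2)) = Pow(Add(Add(-191, -1, Mul(-1, Pow(7, Rational(1, 2)))), 870), Rational(1, 2)) = Pow(Add(Add(-192, Mul(-1, Pow(7, Rational(1, 2)))), 870), Rational(1, 2)) = Pow(Add(678, Mul(-1, Pow(7, Rational(1, 2)))), Rational(1, 2))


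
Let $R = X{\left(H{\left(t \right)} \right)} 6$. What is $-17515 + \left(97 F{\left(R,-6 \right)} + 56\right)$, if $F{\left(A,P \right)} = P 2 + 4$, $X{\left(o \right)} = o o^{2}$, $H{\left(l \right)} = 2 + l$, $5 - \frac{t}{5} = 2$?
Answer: $-18235$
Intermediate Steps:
$t = 15$ ($t = 25 - 10 = 15$)
$X{\left(o \right)} = o^{3}$
$R = 29478$ ($R = \left(2 + 15\right)^{3} \cdot 6 = 17^{3} \cdot 6 = 4913 \cdot 6 = 29478$)
$F{\left(A,P \right)} = 4 + 2 P$ ($F{\left(A,P \right)} = 2 P + 4 = 4 + 2 P$)
$-17515 + \left(97 F{\left(R,-6 \right)} + 56\right) = -17515 + \left(97 \left(4 + 2 \left(-6\right)\right) + 56\right) = -17515 + \left(97 \left(4 - 12\right) + 56\right) = -17515 + \left(97 \left(-8\right) + 56\right) = -17515 + \left(-776 + 56\right) = -17515 - 720 = -18235$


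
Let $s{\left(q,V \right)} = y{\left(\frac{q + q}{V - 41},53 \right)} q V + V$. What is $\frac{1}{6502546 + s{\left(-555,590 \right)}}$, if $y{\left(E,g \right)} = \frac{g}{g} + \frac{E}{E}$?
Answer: $\frac{1}{5848236} \approx 1.7099 \cdot 10^{-7}$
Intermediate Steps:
$y{\left(E,g \right)} = 2$ ($y{\left(E,g \right)} = 1 + 1 = 2$)
$s{\left(q,V \right)} = V + 2 V q$ ($s{\left(q,V \right)} = 2 q V + V = 2 V q + V = V + 2 V q$)
$\frac{1}{6502546 + s{\left(-555,590 \right)}} = \frac{1}{6502546 + 590 \left(1 + 2 \left(-555\right)\right)} = \frac{1}{6502546 + 590 \left(1 - 1110\right)} = \frac{1}{6502546 + 590 \left(-1109\right)} = \frac{1}{6502546 - 654310} = \frac{1}{5848236}$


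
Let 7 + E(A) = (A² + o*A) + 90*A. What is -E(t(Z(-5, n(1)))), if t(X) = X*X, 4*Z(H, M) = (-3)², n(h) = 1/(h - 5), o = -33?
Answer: -78641/256 ≈ -307.19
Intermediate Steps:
n(h) = 1/(-5 + h)
Z(H, M) = 9/4 (Z(H, M) = (¼)*(-3)² = (¼)*9 = 9/4)
t(X) = X²
E(A) = -7 + A² + 57*A (E(A) = -7 + ((A² - 33*A) + 90*A) = -7 + (A² + 57*A) = -7 + A² + 57*A)
-E(t(Z(-5, n(1)))) = -(-7 + ((9/4)²)² + 57*(9/4)²) = -(-7 + (81/16)² + 57*(81/16)) = -(-7 + 6561/256 + 4617/16) = -1*78641/256 = -78641/256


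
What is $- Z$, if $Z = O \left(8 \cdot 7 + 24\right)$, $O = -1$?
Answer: $80$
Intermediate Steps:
$Z = -80$ ($Z = - (8 \cdot 7 + 24) = - (56 + 24) = \left(-1\right) 80 = -80$)
$- Z = \left(-1\right) \left(-80\right) = 80$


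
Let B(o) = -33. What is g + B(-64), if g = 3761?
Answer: 3728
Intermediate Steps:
g + B(-64) = 3761 - 33 = 3728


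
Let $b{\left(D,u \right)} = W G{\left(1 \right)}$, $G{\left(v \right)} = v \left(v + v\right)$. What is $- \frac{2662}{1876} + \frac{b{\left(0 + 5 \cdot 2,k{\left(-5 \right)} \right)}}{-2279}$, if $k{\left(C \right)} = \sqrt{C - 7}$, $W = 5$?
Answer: $- \frac{3042729}{2137702} \approx -1.4234$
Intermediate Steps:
$G{\left(v \right)} = 2 v^{2}$ ($G{\left(v \right)} = v 2 v = 2 v^{2}$)
$k{\left(C \right)} = \sqrt{-7 + C}$
$b{\left(D,u \right)} = 10$ ($b{\left(D,u \right)} = 5 \cdot 2 \cdot 1^{2} = 5 \cdot 2 \cdot 1 = 5 \cdot 2 = 10$)
$- \frac{2662}{1876} + \frac{b{\left(0 + 5 \cdot 2,k{\left(-5 \right)} \right)}}{-2279} = - \frac{2662}{1876} + \frac{10}{-2279} = \left(-2662\right) \frac{1}{1876} + 10 \left(- \frac{1}{2279}\right) = - \frac{1331}{938} - \frac{10}{2279} = - \frac{3042729}{2137702}$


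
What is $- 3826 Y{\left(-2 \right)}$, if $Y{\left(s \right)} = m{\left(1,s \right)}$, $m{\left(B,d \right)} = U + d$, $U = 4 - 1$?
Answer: $-3826$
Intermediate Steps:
$U = 3$ ($U = 4 - 1 = 3$)
$m{\left(B,d \right)} = 3 + d$
$Y{\left(s \right)} = 3 + s$
$- 3826 Y{\left(-2 \right)} = - 3826 \left(3 - 2\right) = \left(-3826\right) 1 = -3826$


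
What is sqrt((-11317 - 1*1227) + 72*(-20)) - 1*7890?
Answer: -7890 + 4*I*sqrt(874) ≈ -7890.0 + 118.25*I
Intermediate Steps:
sqrt((-11317 - 1*1227) + 72*(-20)) - 1*7890 = sqrt((-11317 - 1227) - 1440) - 7890 = sqrt(-12544 - 1440) - 7890 = sqrt(-13984) - 7890 = 4*I*sqrt(874) - 7890 = -7890 + 4*I*sqrt(874)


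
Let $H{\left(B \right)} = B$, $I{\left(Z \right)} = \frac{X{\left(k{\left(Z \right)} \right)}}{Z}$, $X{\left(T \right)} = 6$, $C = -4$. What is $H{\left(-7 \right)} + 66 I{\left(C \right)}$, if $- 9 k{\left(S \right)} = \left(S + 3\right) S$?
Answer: $-106$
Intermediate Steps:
$k{\left(S \right)} = - \frac{S \left(3 + S\right)}{9}$ ($k{\left(S \right)} = - \frac{\left(S + 3\right) S}{9} = - \frac{\left(3 + S\right) S}{9} = - \frac{S \left(3 + S\right)}{9}$)
$I{\left(Z \right)} = \frac{6}{Z}$
$H{\left(-7 \right)} + 66 I{\left(C \right)} = -7 + 66 \frac{6}{-4} = -7 + 66 \cdot 6 \left(- \frac{1}{4}\right) = -7 + 66 \left(- \frac{3}{2}\right) = -7 - 99 = -106$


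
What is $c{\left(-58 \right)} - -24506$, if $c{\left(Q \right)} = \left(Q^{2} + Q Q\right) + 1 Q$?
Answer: $31176$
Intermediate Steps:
$c{\left(Q \right)} = Q + 2 Q^{2}$ ($c{\left(Q \right)} = \left(Q^{2} + Q^{2}\right) + Q = 2 Q^{2} + Q = Q + 2 Q^{2}$)
$c{\left(-58 \right)} - -24506 = - 58 \left(1 + 2 \left(-58\right)\right) - -24506 = - 58 \left(1 - 116\right) + 24506 = \left(-58\right) \left(-115\right) + 24506 = 6670 + 24506 = 31176$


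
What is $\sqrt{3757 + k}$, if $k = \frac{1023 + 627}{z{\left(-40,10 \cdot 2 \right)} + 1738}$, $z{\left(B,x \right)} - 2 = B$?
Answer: $\frac{\sqrt{4344214}}{34} \approx 61.302$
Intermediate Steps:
$z{\left(B,x \right)} = 2 + B$
$k = \frac{33}{34}$ ($k = \frac{1023 + 627}{\left(2 - 40\right) + 1738} = \frac{1650}{-38 + 1738} = \frac{1650}{1700} = 1650 \cdot \frac{1}{1700} = \frac{33}{34} \approx 0.97059$)
$\sqrt{3757 + k} = \sqrt{3757 + \frac{33}{34}} = \sqrt{\frac{127771}{34}} = \frac{\sqrt{4344214}}{34}$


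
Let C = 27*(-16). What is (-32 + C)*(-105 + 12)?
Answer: 43152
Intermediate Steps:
C = -432
(-32 + C)*(-105 + 12) = (-32 - 432)*(-105 + 12) = -464*(-93) = 43152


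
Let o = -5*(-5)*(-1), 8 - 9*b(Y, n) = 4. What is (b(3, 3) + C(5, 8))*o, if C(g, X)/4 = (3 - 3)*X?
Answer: -100/9 ≈ -11.111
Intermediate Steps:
C(g, X) = 0 (C(g, X) = 4*((3 - 3)*X) = 4*(0*X) = 4*0 = 0)
b(Y, n) = 4/9 (b(Y, n) = 8/9 - ⅑*4 = 8/9 - 4/9 = 4/9)
o = -25 (o = 25*(-1) = -25)
(b(3, 3) + C(5, 8))*o = (4/9 + 0)*(-25) = (4/9)*(-25) = -100/9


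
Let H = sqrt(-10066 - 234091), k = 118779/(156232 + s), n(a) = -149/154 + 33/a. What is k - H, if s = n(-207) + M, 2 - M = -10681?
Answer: 1262145654/1773626815 - I*sqrt(244157) ≈ 0.71162 - 494.12*I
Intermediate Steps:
n(a) = -149/154 + 33/a (n(a) = -149*1/154 + 33/a = -149/154 + 33/a)
M = 10683 (M = 2 - 1*(-10681) = 2 + 10681 = 10683)
s = 113505583/10626 (s = (-149/154 + 33/(-207)) + 10683 = (-149/154 + 33*(-1/207)) + 10683 = (-149/154 - 11/69) + 10683 = -11975/10626 + 10683 = 113505583/10626 ≈ 10682.)
k = 1262145654/1773626815 (k = 118779/(156232 + 113505583/10626) = 118779/(1773626815/10626) = 118779*(10626/1773626815) = 1262145654/1773626815 ≈ 0.71162)
H = I*sqrt(244157) (H = sqrt(-244157) = I*sqrt(244157) ≈ 494.12*I)
k - H = 1262145654/1773626815 - I*sqrt(244157)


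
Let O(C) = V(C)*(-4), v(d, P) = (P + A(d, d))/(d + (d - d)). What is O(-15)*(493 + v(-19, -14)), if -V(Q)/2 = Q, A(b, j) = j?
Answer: -1128000/19 ≈ -59368.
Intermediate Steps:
V(Q) = -2*Q
v(d, P) = (P + d)/d (v(d, P) = (P + d)/(d + (d - d)) = (P + d)/(d + 0) = (P + d)/d)
O(C) = 8*C (O(C) = -2*C*(-4) = 8*C)
O(-15)*(493 + v(-19, -14)) = (8*(-15))*(493 + (-14 - 19)/(-19)) = -120*(493 - 1/19*(-33)) = -120*(493 + 33/19) = -120*9400/19 = -1128000/19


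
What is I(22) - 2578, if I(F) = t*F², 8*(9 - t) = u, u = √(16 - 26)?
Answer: 1778 - 121*I*√10/2 ≈ 1778.0 - 191.32*I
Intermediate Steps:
u = I*√10 (u = √(-10) = I*√10 ≈ 3.1623*I)
t = 9 - I*√10/8 ≈ 9.0 - 0.39528*I
I(F) = F²*(9 - I*√10/8) (I(F) = (9 - I*√10/8)*F² = F²*(9 - I*√10/8))
I(22) - 2578 = (⅛)*22²*(72 - I*√10) - 2578 = (⅛)*484*(72 - I*√10) - 2578 = (4356 - 121*I*√10/2) - 2578 = 1778 - 121*I*√10/2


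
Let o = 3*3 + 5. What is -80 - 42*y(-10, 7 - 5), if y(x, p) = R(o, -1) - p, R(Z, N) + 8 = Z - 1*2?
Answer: -164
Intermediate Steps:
o = 14 (o = 9 + 5 = 14)
R(Z, N) = -10 + Z (R(Z, N) = -8 + (Z - 1*2) = -8 + (Z - 2) = -8 + (-2 + Z) = -10 + Z)
y(x, p) = 4 - p (y(x, p) = (-10 + 14) - p = 4 - p)
-80 - 42*y(-10, 7 - 5) = -80 - 42*(4 - (7 - 5)) = -80 - 42*(4 - 1*2) = -80 - 42*(4 - 2) = -80 - 42*2 = -80 - 84 = -164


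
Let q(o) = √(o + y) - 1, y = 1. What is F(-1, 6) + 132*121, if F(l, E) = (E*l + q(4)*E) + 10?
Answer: 15970 + 6*√5 ≈ 15983.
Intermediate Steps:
q(o) = -1 + √(1 + o) (q(o) = √(o + 1) - 1 = √(1 + o) - 1 = -1 + √(1 + o))
F(l, E) = 10 + E*l + E*(-1 + √5) (F(l, E) = (E*l + (-1 + √(1 + 4))*E) + 10 = (E*l + (-1 + √5)*E) + 10 = (E*l + E*(-1 + √5)) + 10 = 10 + E*l + E*(-1 + √5))
F(-1, 6) + 132*121 = (10 + 6*(-1) - 1*6*(1 - √5)) + 132*121 = (10 - 6 + (-6 + 6*√5)) + 15972 = (-2 + 6*√5) + 15972 = 15970 + 6*√5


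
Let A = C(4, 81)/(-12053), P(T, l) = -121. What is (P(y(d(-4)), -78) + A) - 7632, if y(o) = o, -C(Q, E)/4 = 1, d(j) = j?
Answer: -93446905/12053 ≈ -7753.0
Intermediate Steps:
C(Q, E) = -4 (C(Q, E) = -4*1 = -4)
A = 4/12053 (A = -4/(-12053) = -4*(-1/12053) = 4/12053 ≈ 0.00033187)
(P(y(d(-4)), -78) + A) - 7632 = (-121 + 4/12053) - 7632 = -1458409/12053 - 7632 = -93446905/12053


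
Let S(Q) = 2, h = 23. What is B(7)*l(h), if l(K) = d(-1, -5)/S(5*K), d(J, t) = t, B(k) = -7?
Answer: 35/2 ≈ 17.500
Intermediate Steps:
l(K) = -5/2
B(7)*l(h) = -7*(-5/2) = 35/2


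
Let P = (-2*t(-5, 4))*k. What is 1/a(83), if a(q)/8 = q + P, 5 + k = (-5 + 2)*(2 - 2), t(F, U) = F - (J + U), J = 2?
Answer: -1/216 ≈ -0.0046296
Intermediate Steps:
t(F, U) = -2 + F - U (t(F, U) = F - (2 + U) = F + (-2 - U) = -2 + F - U)
k = -5 (k = -5 + (-5 + 2)*(2 - 2) = -5 - 3*0 = -5 + 0 = -5)
P = -110 (P = -2*(-2 - 5 - 1*4)*(-5) = -2*(-2 - 5 - 4)*(-5) = -2*(-11)*(-5) = 22*(-5) = -110)
a(q) = -880 + 8*q (a(q) = 8*(q - 110) = 8*(-110 + q) = -880 + 8*q)
1/a(83) = 1/(-880 + 8*83) = 1/(-880 + 664) = 1/(-216) = -1/216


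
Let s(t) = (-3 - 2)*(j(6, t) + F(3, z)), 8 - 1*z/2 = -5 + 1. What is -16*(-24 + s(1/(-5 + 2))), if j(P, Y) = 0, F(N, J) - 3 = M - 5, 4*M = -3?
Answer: 164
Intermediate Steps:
M = -3/4 (M = (1/4)*(-3) = -3/4 ≈ -0.75000)
z = 24 (z = 16 - 2*(-5 + 1) = 16 - 2*(-4) = 16 + 8 = 24)
F(N, J) = -11/4 (F(N, J) = 3 + (-3/4 - 5) = 3 - 23/4 = -11/4)
s(t) = 55/4 (s(t) = (-3 - 2)*(0 - 11/4) = -5*(-11/4) = 55/4)
-16*(-24 + s(1/(-5 + 2))) = -16*(-24 + 55/4) = -16*(-41/4) = 164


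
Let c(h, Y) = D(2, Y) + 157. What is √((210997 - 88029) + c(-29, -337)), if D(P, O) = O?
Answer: 2*√30697 ≈ 350.41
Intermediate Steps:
c(h, Y) = 157 + Y (c(h, Y) = Y + 157 = 157 + Y)
√((210997 - 88029) + c(-29, -337)) = √((210997 - 88029) + (157 - 337)) = √(122968 - 180) = √122788 = 2*√30697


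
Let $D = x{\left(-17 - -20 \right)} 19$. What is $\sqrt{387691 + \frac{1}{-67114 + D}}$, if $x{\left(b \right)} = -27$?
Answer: $\frac{2 \sqrt{443267583486378}}{67627} \approx 622.65$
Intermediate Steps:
$D = -513$ ($D = \left(-27\right) 19 = -513$)
$\sqrt{387691 + \frac{1}{-67114 + D}} = \sqrt{387691 + \frac{1}{-67114 - 513}} = \sqrt{387691 + \frac{1}{-67627}} = \sqrt{387691 - \frac{1}{67627}} = \sqrt{\frac{26218379256}{67627}} = \frac{2 \sqrt{443267583486378}}{67627}$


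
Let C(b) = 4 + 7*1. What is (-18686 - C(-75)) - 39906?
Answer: -58603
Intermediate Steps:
C(b) = 11 (C(b) = 4 + 7 = 11)
(-18686 - C(-75)) - 39906 = (-18686 - 1*11) - 39906 = (-18686 - 11) - 39906 = -18697 - 39906 = -58603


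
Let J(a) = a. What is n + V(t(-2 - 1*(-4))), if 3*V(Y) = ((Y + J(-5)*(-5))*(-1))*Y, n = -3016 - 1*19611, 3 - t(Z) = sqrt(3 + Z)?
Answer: -67970/3 + 31*sqrt(5)/3 ≈ -22634.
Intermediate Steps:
t(Z) = 3 - sqrt(3 + Z)
n = -22627 (n = -3016 - 19611 = -22627)
V(Y) = Y*(-25 - Y)/3 (V(Y) = (((Y - 5*(-5))*(-1))*Y)/3 = (((Y + 25)*(-1))*Y)/3 = (((25 + Y)*(-1))*Y)/3 = ((-25 - Y)*Y)/3 = (Y*(-25 - Y))/3 = Y*(-25 - Y)/3)
n + V(t(-2 - 1*(-4))) = -22627 - (3 - sqrt(3 + (-2 - 1*(-4))))*(25 + (3 - sqrt(3 + (-2 - 1*(-4)))))/3 = -22627 - (3 - sqrt(3 + (-2 + 4)))*(25 + (3 - sqrt(3 + (-2 + 4))))/3 = -22627 - (3 - sqrt(3 + 2))*(25 + (3 - sqrt(3 + 2)))/3 = -22627 - (3 - sqrt(5))*(25 + (3 - sqrt(5)))/3 = -22627 - (3 - sqrt(5))*(28 - sqrt(5))/3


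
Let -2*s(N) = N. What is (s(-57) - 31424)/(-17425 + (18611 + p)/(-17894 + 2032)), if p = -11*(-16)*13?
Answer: 497995421/276416249 ≈ 1.8016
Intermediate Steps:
p = 2288 (p = 176*13 = 2288)
s(N) = -N/2
(s(-57) - 31424)/(-17425 + (18611 + p)/(-17894 + 2032)) = (-½*(-57) - 31424)/(-17425 + (18611 + 2288)/(-17894 + 2032)) = (57/2 - 31424)/(-17425 + 20899/(-15862)) = -62791/(2*(-17425 + 20899*(-1/15862))) = -62791/(2*(-17425 - 20899/15862)) = -62791/(2*(-276416249/15862)) = -62791/2*(-15862/276416249) = 497995421/276416249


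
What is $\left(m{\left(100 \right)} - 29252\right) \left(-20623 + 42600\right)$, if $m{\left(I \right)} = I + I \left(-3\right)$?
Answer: $-647266604$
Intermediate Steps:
$m{\left(I \right)} = - 2 I$ ($m{\left(I \right)} = I - 3 I = - 2 I$)
$\left(m{\left(100 \right)} - 29252\right) \left(-20623 + 42600\right) = \left(\left(-2\right) 100 - 29252\right) \left(-20623 + 42600\right) = \left(-200 - 29252\right) 21977 = \left(-29452\right) 21977 = -647266604$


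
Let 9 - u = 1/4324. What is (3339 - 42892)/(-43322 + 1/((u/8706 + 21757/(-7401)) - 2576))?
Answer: 9473139809073015887/10375834108207514686 ≈ 0.91300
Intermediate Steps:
u = 38915/4324 (u = 9 - 1/4324 = 38915/4324 ≈ 8.9998)
(3339 - 42892)/(-43322 + 1/((u/8706 + 21757/(-7401)) - 2576)) = (3339 - 42892)/(-43322 + 1/(((38915/4324)/8706 + 21757/(-7401)) - 2576)) = -39553/(-43322 + 1/(((38915/4324)*(1/8706) + 21757*(-1/7401)) - 2576)) = -39553/(-43322 + 1/((38915/37644744 - 21757/7401) - 2576)) = -39553/(-43322 + 1/(-272916228431/92869583448 - 2576)) = -39553/(-43322 + 1/(-239504963190479/92869583448)) = -39553/(-43322 - 92869583448/239504963190479) = -39553/(-10375834108207514686/239504963190479) = -39553*(-239504963190479/10375834108207514686) = 9473139809073015887/10375834108207514686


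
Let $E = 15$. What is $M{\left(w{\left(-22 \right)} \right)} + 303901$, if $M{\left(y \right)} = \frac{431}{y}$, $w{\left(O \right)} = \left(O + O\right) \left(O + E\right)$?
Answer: $\frac{93601939}{308} \approx 3.039 \cdot 10^{5}$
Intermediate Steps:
$w{\left(O \right)} = 2 O \left(15 + O\right)$ ($w{\left(O \right)} = \left(O + O\right) \left(O + 15\right) = 2 O \left(15 + O\right)$)
$M{\left(w{\left(-22 \right)} \right)} + 303901 = \frac{431}{2 \left(-22\right) \left(15 - 22\right)} + 303901 = \frac{431}{2 \left(-22\right) \left(-7\right)} + 303901 = \frac{431}{308} + 303901 = \frac{93601939}{308}$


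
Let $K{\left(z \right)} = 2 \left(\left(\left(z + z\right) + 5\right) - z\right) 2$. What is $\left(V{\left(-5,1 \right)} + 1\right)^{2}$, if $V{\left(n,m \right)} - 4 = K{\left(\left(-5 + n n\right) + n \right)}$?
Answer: $7225$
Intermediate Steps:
$K{\left(z \right)} = 20 + 4 z$ ($K{\left(z \right)} = 2 \left(\left(2 z + 5\right) - z\right) 2 = 2 \left(\left(5 + 2 z\right) - z\right) 2 = 2 \left(5 + z\right) 2 = \left(10 + 2 z\right) 2 = 20 + 4 z$)
$V{\left(n,m \right)} = 4 + 4 n + 4 n^{2}$ ($V{\left(n,m \right)} = 4 + \left(20 + 4 \left(\left(-5 + n n\right) + n\right)\right) = 4 + \left(20 + 4 \left(\left(-5 + n^{2}\right) + n\right)\right) = 4 + \left(20 + 4 \left(-5 + n + n^{2}\right)\right) = 4 + \left(20 + \left(-20 + 4 n + 4 n^{2}\right)\right) = 4 + \left(4 n + 4 n^{2}\right) = 4 + 4 n + 4 n^{2}$)
$\left(V{\left(-5,1 \right)} + 1\right)^{2} = \left(\left(4 + 4 \left(-5\right) + 4 \left(-5\right)^{2}\right) + 1\right)^{2} = \left(\left(4 - 20 + 4 \cdot 25\right) + 1\right)^{2} = \left(\left(4 - 20 + 100\right) + 1\right)^{2} = \left(84 + 1\right)^{2} = 85^{2} = 7225$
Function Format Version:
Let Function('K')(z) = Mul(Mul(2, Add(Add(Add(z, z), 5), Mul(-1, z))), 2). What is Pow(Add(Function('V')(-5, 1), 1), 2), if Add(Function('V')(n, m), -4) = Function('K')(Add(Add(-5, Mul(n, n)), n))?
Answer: 7225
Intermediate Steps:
Function('K')(z) = Add(20, Mul(4, z)) (Function('K')(z) = Mul(Mul(2, Add(Add(Mul(2, z), 5), Mul(-1, z))), 2) = Mul(Mul(2, Add(Add(5, Mul(2, z)), Mul(-1, z))), 2) = Mul(Mul(2, Add(5, z)), 2) = Mul(Add(10, Mul(2, z)), 2) = Add(20, Mul(4, z)))
Function('V')(n, m) = Add(4, Mul(4, n), Mul(4, Pow(n, 2))) (Function('V')(n, m) = Add(4, Add(20, Mul(4, Add(Add(-5, Mul(n, n)), n)))) = Add(4, Add(20, Mul(4, Add(Add(-5, Pow(n, 2)), n)))) = Add(4, Add(20, Mul(4, Add(-5, n, Pow(n, 2))))) = Add(4, Add(20, Add(-20, Mul(4, n), Mul(4, Pow(n, 2))))) = Add(4, Add(Mul(4, n), Mul(4, Pow(n, 2)))) = Add(4, Mul(4, n), Mul(4, Pow(n, 2))))
Pow(Add(Function('V')(-5, 1), 1), 2) = Pow(Add(Add(4, Mul(4, -5), Mul(4, Pow(-5, 2))), 1), 2) = Pow(Add(Add(4, -20, Mul(4, 25)), 1), 2) = Pow(Add(Add(4, -20, 100), 1), 2) = Pow(Add(84, 1), 2) = Pow(85, 2) = 7225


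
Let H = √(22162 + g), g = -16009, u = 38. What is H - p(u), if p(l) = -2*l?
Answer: 76 + √6153 ≈ 154.44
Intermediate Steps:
H = √6153 (H = √(22162 - 16009) = √6153 ≈ 78.441)
H - p(u) = √6153 - (-2)*38 = √6153 - 1*(-76) = √6153 + 76 = 76 + √6153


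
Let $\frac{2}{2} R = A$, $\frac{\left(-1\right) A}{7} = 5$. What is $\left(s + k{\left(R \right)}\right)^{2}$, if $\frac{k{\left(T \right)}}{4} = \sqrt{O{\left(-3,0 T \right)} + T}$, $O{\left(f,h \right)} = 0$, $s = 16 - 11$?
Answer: $-535 + 40 i \sqrt{35} \approx -535.0 + 236.64 i$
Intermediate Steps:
$A = -35$ ($A = \left(-7\right) 5 = -35$)
$s = 5$
$R = -35$
$k{\left(T \right)} = 4 \sqrt{T}$ ($k{\left(T \right)} = 4 \sqrt{0 + T} = 4 \sqrt{T}$)
$\left(s + k{\left(R \right)}\right)^{2} = \left(5 + 4 \sqrt{-35}\right)^{2} = \left(5 + 4 i \sqrt{35}\right)^{2}$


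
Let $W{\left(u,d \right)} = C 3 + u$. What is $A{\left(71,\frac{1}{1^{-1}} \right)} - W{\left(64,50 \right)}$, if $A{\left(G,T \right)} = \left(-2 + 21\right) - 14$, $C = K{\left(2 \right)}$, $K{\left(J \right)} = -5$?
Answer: $-44$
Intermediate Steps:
$C = -5$
$W{\left(u,d \right)} = -15 + u$ ($W{\left(u,d \right)} = \left(-5\right) 3 + u = -15 + u$)
$A{\left(G,T \right)} = 5$ ($A{\left(G,T \right)} = 19 - 14 = 5$)
$A{\left(71,\frac{1}{1^{-1}} \right)} - W{\left(64,50 \right)} = 5 - \left(-15 + 64\right) = 5 - 49 = -44$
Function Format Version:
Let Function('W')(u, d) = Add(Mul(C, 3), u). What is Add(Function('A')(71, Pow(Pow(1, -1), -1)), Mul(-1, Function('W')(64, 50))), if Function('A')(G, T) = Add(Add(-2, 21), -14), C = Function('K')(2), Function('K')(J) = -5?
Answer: -44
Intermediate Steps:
C = -5
Function('W')(u, d) = Add(-15, u) (Function('W')(u, d) = Add(Mul(-5, 3), u) = Add(-15, u))
Function('A')(G, T) = 5 (Function('A')(G, T) = Add(19, -14) = 5)
Add(Function('A')(71, Pow(Pow(1, -1), -1)), Mul(-1, Function('W')(64, 50))) = Add(5, Mul(-1, Add(-15, 64))) = Add(5, Mul(-1, 49)) = Add(5, -49) = -44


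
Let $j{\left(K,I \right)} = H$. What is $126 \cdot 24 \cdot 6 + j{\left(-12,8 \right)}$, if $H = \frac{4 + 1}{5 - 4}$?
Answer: $18149$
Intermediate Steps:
$H = 5$ ($H = \frac{5}{5 - 4} = \frac{5}{1} = 5 \cdot 1 = 5$)
$j{\left(K,I \right)} = 5$
$126 \cdot 24 \cdot 6 + j{\left(-12,8 \right)} = 126 \cdot 24 \cdot 6 + 5 = 126 \cdot 144 + 5 = 18144 + 5 = 18149$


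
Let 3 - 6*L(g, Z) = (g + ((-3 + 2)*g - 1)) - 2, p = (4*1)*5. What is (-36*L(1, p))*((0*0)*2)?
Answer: 0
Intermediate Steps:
p = 20 (p = 4*5 = 20)
L(g, Z) = 1 (L(g, Z) = 1/2 - ((g + ((-3 + 2)*g - 1)) - 2)/6 = 1/2 - ((g + (-g - 1)) - 2)/6 = 1/2 - ((g + (-1 - g)) - 2)/6 = 1/2 - (-1 - 2)/6 = 1/2 - 1/6*(-3) = 1/2 + 1/2 = 1)
(-36*L(1, p))*((0*0)*2) = (-36*1)*((0*0)*2) = -0*2 = -36*0 = 0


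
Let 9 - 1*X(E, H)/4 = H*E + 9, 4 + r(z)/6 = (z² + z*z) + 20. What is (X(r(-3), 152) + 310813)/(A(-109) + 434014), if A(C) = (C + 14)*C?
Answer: 186781/444369 ≈ 0.42033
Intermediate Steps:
A(C) = C*(14 + C) (A(C) = (14 + C)*C = C*(14 + C))
r(z) = 96 + 12*z² (r(z) = -24 + 6*((z² + z*z) + 20) = -24 + 6*((z² + z²) + 20) = -24 + 6*(2*z² + 20) = -24 + 6*(20 + 2*z²) = -24 + (120 + 12*z²) = 96 + 12*z²)
X(E, H) = -4*E*H (X(E, H) = 36 - 4*(H*E + 9) = 36 - 4*(E*H + 9) = 36 - 4*(9 + E*H) = 36 + (-36 - 4*E*H) = -4*E*H)
(X(r(-3), 152) + 310813)/(A(-109) + 434014) = (-4*(96 + 12*(-3)²)*152 + 310813)/(-109*(14 - 109) + 434014) = (-4*(96 + 12*9)*152 + 310813)/(-109*(-95) + 434014) = (-4*(96 + 108)*152 + 310813)/(10355 + 434014) = (-4*204*152 + 310813)/444369 = (-124032 + 310813)*(1/444369) = 186781*(1/444369) = 186781/444369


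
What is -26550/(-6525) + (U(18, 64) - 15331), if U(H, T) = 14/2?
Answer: -444278/29 ≈ -15320.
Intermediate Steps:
U(H, T) = 7 (U(H, T) = (1/2)*14 = 7)
-26550/(-6525) + (U(18, 64) - 15331) = -26550/(-6525) + (7 - 15331) = -26550*(-1/6525) - 15324 = 118/29 - 15324 = -444278/29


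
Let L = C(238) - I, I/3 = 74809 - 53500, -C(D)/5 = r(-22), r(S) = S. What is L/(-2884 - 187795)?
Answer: 63817/190679 ≈ 0.33468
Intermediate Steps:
C(D) = 110 (C(D) = -5*(-22) = 110)
I = 63927 (I = 3*(74809 - 53500) = 3*21309 = 63927)
L = -63817 (L = 110 - 1*63927 = 110 - 63927 = -63817)
L/(-2884 - 187795) = -63817/(-2884 - 187795) = -63817/(-190679) = -63817*(-1/190679) = 63817/190679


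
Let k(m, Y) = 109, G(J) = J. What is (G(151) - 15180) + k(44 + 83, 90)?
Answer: -14920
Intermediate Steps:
(G(151) - 15180) + k(44 + 83, 90) = (151 - 15180) + 109 = -15029 + 109 = -14920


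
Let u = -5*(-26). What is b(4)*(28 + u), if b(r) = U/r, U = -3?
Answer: -237/2 ≈ -118.50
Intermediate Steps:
u = 130
b(r) = -3/r
b(4)*(28 + u) = (-3/4)*(28 + 130) = -3*1/4*158 = -3/4*158 = -237/2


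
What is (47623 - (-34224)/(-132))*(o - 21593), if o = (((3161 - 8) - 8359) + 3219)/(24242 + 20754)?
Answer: -506204892015615/494956 ≈ -1.0227e+9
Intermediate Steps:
o = -1987/44996 (o = ((3153 - 8359) + 3219)/44996 = (-5206 + 3219)*(1/44996) = -1987*1/44996 = -1987/44996 ≈ -0.044159)
(47623 - (-34224)/(-132))*(o - 21593) = (47623 - (-34224)/(-132))*(-1987/44996 - 21593) = (47623 - (-34224)*(-1)/132)*(-971600615/44996) = (47623 - 48*713/132)*(-971600615/44996) = (47623 - 2852/11)*(-971600615/44996) = (521001/11)*(-971600615/44996) = -506204892015615/494956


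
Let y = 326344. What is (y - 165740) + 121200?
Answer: 281804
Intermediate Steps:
(y - 165740) + 121200 = (326344 - 165740) + 121200 = 160604 + 121200 = 281804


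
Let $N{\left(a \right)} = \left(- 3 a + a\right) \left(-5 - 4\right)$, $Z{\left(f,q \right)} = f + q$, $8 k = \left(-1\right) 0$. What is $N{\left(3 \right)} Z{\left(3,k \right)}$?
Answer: $162$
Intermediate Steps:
$k = 0$ ($k = \frac{\left(-1\right) 0}{8} = \frac{1}{8} \cdot 0 = 0$)
$N{\left(a \right)} = 18 a$ ($N{\left(a \right)} = - 2 a \left(-9\right) = 18 a$)
$N{\left(3 \right)} Z{\left(3,k \right)} = 18 \cdot 3 \left(3 + 0\right) = 54 \cdot 3 = 162$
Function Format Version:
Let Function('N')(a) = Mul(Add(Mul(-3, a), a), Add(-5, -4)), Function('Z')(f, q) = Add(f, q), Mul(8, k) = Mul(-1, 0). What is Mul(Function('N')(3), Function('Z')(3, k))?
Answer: 162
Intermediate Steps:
k = 0 (k = Mul(Rational(1, 8), Mul(-1, 0)) = Mul(Rational(1, 8), 0) = 0)
Function('N')(a) = Mul(18, a) (Function('N')(a) = Mul(Mul(-2, a), -9) = Mul(18, a))
Mul(Function('N')(3), Function('Z')(3, k)) = Mul(Mul(18, 3), Add(3, 0)) = Mul(54, 3) = 162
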